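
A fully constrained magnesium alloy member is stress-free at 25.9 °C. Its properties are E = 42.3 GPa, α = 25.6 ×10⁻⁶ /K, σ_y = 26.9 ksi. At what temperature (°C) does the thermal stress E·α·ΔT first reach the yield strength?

197 °C

σ_y = 26.9 ksi = 185.5 MPa.
E·α·ΔT = 185.5 MPa ⇒ ΔT = 185.5 / (42.30×10³ × 25.6×10⁻⁶) = 171.3 K.
T = 25.9 + 171.3 = 197.2 °C.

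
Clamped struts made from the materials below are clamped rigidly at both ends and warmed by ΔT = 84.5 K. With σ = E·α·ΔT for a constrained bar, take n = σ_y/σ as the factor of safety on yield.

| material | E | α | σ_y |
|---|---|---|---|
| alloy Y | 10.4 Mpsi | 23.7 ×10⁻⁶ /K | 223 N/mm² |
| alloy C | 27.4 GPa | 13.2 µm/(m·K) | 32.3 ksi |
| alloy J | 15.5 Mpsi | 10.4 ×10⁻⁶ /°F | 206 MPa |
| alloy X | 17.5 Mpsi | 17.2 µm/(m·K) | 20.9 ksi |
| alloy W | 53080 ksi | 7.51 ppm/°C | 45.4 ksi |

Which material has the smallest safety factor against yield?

alloy X

Converting E to GPa, α to ×10⁻⁶/K, σ_y to MPa, then σ and n for each:
  alloy Y: E = 71.71, α = 23.7, σ_y = 223.0 → σ = 144 MPa, n = 1.55
  alloy C: E = 27.40, α = 13.2, σ_y = 222.7 → σ = 30.6 MPa, n = 7.29
  alloy J: E = 106.9, α = 18.7, σ_y = 206.0 → σ = 169 MPa, n = 1.22
  alloy X: E = 120.7, α = 17.2, σ_y = 144.1 → σ = 175 MPa, n = 0.822
  alloy W: E = 366.0, α = 7.51, σ_y = 313.0 → σ = 232 MPa, n = 1.35
Alloy X has the lowest safety factor, n = 0.822.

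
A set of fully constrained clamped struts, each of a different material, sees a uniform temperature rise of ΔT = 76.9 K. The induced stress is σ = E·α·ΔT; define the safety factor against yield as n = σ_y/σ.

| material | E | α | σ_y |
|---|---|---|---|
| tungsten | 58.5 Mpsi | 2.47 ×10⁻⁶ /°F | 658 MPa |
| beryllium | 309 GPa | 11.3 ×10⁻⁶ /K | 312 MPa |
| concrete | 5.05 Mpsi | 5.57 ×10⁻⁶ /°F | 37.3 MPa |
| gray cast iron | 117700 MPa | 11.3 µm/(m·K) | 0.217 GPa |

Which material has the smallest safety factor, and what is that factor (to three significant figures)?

beryllium, n = 1.16

Converting E to GPa, α to ×10⁻⁶/K, σ_y to MPa, then σ and n for each:
  tungsten: E = 403.3, α = 4.45, σ_y = 658.0 → σ = 138 MPa, n = 4.77
  beryllium: E = 309.0, α = 11.3, σ_y = 312.0 → σ = 269 MPa, n = 1.16
  concrete: E = 34.82, α = 10.0, σ_y = 37.30 → σ = 26.8 MPa, n = 1.39
  gray cast iron: E = 117.7, α = 11.3, σ_y = 217.0 → σ = 102 MPa, n = 2.12
Beryllium has the lowest safety factor, n = 1.16.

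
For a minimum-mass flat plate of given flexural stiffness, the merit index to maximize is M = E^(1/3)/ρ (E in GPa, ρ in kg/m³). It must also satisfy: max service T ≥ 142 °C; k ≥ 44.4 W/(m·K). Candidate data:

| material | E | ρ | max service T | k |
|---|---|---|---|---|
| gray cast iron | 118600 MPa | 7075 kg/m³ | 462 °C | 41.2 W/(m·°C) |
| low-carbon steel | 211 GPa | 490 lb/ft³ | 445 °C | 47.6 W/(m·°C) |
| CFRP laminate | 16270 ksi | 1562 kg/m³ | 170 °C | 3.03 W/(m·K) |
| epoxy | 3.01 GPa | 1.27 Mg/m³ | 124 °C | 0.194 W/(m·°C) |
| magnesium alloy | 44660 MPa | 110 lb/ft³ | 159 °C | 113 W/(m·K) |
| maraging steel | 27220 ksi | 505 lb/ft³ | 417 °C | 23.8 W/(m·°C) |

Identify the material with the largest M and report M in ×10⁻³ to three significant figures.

Screen on constraints: max service T ≥ 142 °C; k ≥ 44.4 W/(m·K). Survivors: low-carbon steel, magnesium alloy.
In SI units:
  low-carbon steel: E = 211.0 GPa, ρ = 7849 kg/m³
  magnesium alloy: E = 44.66 GPa, ρ = 1762 kg/m³
  magnesium alloy: M = 2.01×10⁻³
  low-carbon steel: M = 0.758×10⁻³
Highest index: magnesium alloy.

magnesium alloy, M = 2.01×10⁻³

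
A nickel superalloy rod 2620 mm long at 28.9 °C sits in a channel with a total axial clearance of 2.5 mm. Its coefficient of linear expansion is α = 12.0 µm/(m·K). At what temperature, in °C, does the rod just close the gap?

α·L₀·ΔT = 2.5 mm ⇒ ΔT = 2.5 / (12.0×10⁻⁶ × 2620.0) = 79.52 K.
T = 28.9 + 79.52 = 108.4 °C.

108 °C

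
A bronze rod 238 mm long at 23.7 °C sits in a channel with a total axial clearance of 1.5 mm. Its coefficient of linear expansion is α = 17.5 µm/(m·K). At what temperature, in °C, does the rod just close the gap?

α·L₀·ΔT = 1.5 mm ⇒ ΔT = 1.5 / (17.5×10⁻⁶ × 238.0) = 360.1 K.
T = 23.7 + 360.1 = 383.8 °C.

384 °C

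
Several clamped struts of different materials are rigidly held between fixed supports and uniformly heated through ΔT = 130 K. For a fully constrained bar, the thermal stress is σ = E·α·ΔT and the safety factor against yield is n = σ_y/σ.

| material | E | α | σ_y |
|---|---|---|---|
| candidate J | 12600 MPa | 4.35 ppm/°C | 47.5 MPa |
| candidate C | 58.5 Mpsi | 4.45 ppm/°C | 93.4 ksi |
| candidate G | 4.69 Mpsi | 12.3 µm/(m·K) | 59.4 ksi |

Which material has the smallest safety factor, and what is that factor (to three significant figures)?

Per material, after unit conversion:
  candidate J: E = 12.60, α = 4.35, σ_y = 47.50 → σ = 7.13 MPa, n = 6.67
  candidate C: E = 403.3, α = 4.45, σ_y = 644.0 → σ = 233 MPa, n = 2.76
  candidate G: E = 32.34, α = 12.3, σ_y = 409.5 → σ = 51.7 MPa, n = 7.92
The minimum is candidate C at n = 2.76.

candidate C, n = 2.76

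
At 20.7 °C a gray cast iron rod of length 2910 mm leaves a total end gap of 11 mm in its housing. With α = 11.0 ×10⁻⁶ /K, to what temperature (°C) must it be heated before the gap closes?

364 °C

α·L₀·ΔT = 11.0 mm ⇒ ΔT = 11.0 / (11.0×10⁻⁶ × 2910.0) = 343.6 K.
T = 20.7 + 343.6 = 364.3 °C.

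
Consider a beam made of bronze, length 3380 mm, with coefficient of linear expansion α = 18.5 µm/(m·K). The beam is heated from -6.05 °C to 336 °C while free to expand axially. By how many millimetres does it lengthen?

ΔT = 336 − (-6.05) = 342.1 K.
ΔL = α·L₀·ΔT = 18.5×10⁻⁶ × 3380 mm × 342.1 K = 21.4 mm.

21.4 mm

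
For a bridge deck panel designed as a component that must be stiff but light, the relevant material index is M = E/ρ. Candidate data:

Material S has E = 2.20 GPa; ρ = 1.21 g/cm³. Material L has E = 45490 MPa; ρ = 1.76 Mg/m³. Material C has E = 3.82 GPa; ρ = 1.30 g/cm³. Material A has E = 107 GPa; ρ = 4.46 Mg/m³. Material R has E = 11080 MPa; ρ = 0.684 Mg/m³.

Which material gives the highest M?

Normalizing units and computing the index:
  material S: E = 2.200 GPa, ρ = 1210 kg/m³
  material L: E = 45.49 GPa, ρ = 1760 kg/m³
  material C: E = 3.820 GPa, ρ = 1300 kg/m³
  material A: E = 107.0 GPa, ρ = 4460 kg/m³
  material R: E = 11.08 GPa, ρ = 684.0 kg/m³
  material L: M = 25.8 MN·m/kg
  material A: M = 24.0 MN·m/kg
  material R: M = 16.2 MN·m/kg
  material C: M = 2.94 MN·m/kg
  material S: M = 1.82 MN·m/kg
Highest index: material L.

material L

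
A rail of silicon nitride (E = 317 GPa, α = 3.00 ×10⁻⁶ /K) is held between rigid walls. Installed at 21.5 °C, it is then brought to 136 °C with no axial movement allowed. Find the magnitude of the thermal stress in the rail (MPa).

ΔT = 114.5 K. Constrained thermal stress σ = E·α·ΔT = 317.0×10³ MPa × 3.00×10⁻⁶ × 114.5 = 109 MPa (compressive).

109 MPa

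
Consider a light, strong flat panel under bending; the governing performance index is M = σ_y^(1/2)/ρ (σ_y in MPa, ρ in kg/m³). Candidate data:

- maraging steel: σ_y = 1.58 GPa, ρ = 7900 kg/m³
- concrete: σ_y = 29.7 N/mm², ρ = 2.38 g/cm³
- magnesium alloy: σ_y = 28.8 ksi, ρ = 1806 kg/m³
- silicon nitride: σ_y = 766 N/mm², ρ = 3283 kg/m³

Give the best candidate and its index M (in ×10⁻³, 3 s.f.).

Convert each candidate to consistent units, then evaluate M:
  maraging steel: σ_y = 1580 MPa, ρ = 7900 kg/m³
  concrete: σ_y = 29.70 MPa, ρ = 2380 kg/m³
  magnesium alloy: σ_y = 198.6 MPa, ρ = 1806 kg/m³
  silicon nitride: σ_y = 766.0 MPa, ρ = 3283 kg/m³
  silicon nitride: M = 8.43×10⁻³
  magnesium alloy: M = 7.80×10⁻³
  maraging steel: M = 5.03×10⁻³
  concrete: M = 2.29×10⁻³
Silicon nitride has the largest M.

silicon nitride, M = 8.43×10⁻³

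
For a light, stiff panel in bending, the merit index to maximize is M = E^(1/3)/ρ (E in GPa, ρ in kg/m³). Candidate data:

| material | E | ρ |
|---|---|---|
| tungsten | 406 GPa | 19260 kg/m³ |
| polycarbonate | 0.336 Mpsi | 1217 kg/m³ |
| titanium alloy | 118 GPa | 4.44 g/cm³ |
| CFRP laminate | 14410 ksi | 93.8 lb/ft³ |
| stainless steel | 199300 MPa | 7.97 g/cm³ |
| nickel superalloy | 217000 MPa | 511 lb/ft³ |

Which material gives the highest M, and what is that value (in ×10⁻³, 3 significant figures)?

CFRP laminate, M = 3.08×10⁻³

Convert each candidate to consistent units, then evaluate M:
  tungsten: E = 406.0 GPa, ρ = 19260 kg/m³
  polycarbonate: E = 2.317 GPa, ρ = 1217 kg/m³
  titanium alloy: E = 118.0 GPa, ρ = 4440 kg/m³
  CFRP laminate: E = 99.35 GPa, ρ = 1503 kg/m³
  stainless steel: E = 199.3 GPa, ρ = 7970 kg/m³
  nickel superalloy: E = 217.0 GPa, ρ = 8185 kg/m³
  CFRP laminate: M = 3.08×10⁻³
  titanium alloy: M = 1.10×10⁻³
  polycarbonate: M = 1.09×10⁻³
  nickel superalloy: M = 0.734×10⁻³
  stainless steel: M = 0.733×10⁻³
  tungsten: M = 0.384×10⁻³
CFRP laminate ranks first.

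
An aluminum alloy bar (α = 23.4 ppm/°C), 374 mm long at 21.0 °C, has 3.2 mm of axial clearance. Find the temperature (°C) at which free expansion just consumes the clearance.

α·L₀·ΔT = 3.2 mm ⇒ ΔT = 3.2 / (23.4×10⁻⁶ × 374.0) = 365.6 K.
T = 21.0 + 365.6 = 386.6 °C.

387 °C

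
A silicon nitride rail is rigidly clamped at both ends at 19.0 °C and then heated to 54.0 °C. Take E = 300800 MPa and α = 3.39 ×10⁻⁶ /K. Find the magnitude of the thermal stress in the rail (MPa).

35.7 MPa

E = 300800 MPa = 300.8 GPa.
ΔT = 35.00 K. Constrained thermal stress σ = E·α·ΔT = 300.8×10³ MPa × 3.39×10⁻⁶ × 35.00 = 35.7 MPa (compressive).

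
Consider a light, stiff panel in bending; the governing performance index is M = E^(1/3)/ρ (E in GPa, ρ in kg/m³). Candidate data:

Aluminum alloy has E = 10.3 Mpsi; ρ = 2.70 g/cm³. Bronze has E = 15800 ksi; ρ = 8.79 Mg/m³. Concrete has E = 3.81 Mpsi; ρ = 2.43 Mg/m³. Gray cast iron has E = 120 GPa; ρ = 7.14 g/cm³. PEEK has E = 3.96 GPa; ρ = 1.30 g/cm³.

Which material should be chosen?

aluminum alloy

Putting every candidate on a common basis:
  aluminum alloy: E = 71.02 GPa, ρ = 2700 kg/m³
  bronze: E = 108.9 GPa, ρ = 8790 kg/m³
  concrete: E = 26.27 GPa, ρ = 2430 kg/m³
  gray cast iron: E = 120.0 GPa, ρ = 7140 kg/m³
  PEEK: E = 3.960 GPa, ρ = 1300 kg/m³
  aluminum alloy: M = 1.53×10⁻³
  concrete: M = 1.22×10⁻³
  PEEK: M = 1.22×10⁻³
  gray cast iron: M = 0.691×10⁻³
  bronze: M = 0.543×10⁻³
The maximum is for aluminum alloy.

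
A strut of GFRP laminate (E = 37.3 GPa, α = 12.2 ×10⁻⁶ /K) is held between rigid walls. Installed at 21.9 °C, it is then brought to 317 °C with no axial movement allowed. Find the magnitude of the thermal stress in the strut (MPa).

ΔT = 295.1 K. Constrained thermal stress σ = E·α·ΔT = 37.30×10³ MPa × 12.2×10⁻⁶ × 295.1 = 134 MPa (compressive).

134 MPa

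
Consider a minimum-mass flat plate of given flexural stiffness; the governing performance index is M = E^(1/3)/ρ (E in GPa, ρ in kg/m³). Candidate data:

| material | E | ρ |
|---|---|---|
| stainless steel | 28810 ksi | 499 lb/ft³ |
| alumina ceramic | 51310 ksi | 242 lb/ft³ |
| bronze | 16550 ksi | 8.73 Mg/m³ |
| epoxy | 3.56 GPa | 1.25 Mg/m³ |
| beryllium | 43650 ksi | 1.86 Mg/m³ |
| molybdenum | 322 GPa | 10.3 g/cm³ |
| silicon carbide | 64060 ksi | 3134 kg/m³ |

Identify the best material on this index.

After converting to SI:
  stainless steel: E = 198.6 GPa, ρ = 7993 kg/m³
  alumina ceramic: E = 353.8 GPa, ρ = 3876 kg/m³
  bronze: E = 114.1 GPa, ρ = 8730 kg/m³
  epoxy: E = 3.560 GPa, ρ = 1250 kg/m³
  beryllium: E = 301.0 GPa, ρ = 1860 kg/m³
  molybdenum: E = 322.0 GPa, ρ = 10300 kg/m³
  silicon carbide: E = 441.7 GPa, ρ = 3134 kg/m³
  beryllium: M = 3.60×10⁻³
  silicon carbide: M = 2.43×10⁻³
  alumina ceramic: M = 1.82×10⁻³
  epoxy: M = 1.22×10⁻³
  stainless steel: M = 0.730×10⁻³
  molybdenum: M = 0.665×10⁻³
  bronze: M = 0.556×10⁻³
Beryllium ranks first.

beryllium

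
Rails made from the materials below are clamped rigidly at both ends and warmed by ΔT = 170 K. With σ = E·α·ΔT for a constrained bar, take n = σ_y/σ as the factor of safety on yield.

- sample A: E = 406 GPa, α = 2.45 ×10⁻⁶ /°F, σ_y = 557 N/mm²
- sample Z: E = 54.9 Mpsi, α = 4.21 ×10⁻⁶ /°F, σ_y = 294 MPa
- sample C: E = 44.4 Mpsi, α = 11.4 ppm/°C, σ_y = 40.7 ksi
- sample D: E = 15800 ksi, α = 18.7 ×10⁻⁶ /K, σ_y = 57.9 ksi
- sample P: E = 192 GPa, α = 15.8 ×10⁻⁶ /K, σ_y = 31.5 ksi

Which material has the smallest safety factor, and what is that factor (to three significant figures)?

With everything in SI (GPa, ×10⁻⁶/K, MPa):
  sample A: E = 406.0, α = 4.41, σ_y = 557.0 → σ = 304 MPa, n = 1.83
  sample Z: E = 378.5, α = 7.58, σ_y = 294.0 → σ = 488 MPa, n = 0.603
  sample C: E = 306.1, α = 11.4, σ_y = 280.6 → σ = 593 MPa, n = 0.473
  sample D: E = 108.9, α = 18.7, σ_y = 399.2 → σ = 346 MPa, n = 1.15
  sample P: E = 192.0, α = 15.8, σ_y = 217.2 → σ = 516 MPa, n = 0.421
The minimum is sample P at n = 0.421.

sample P, n = 0.421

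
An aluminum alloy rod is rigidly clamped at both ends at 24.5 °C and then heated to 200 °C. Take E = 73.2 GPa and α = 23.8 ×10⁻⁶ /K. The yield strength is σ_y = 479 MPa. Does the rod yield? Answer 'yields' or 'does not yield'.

ΔT = 175.5 K. Constrained thermal stress σ = E·α·ΔT = 73.20×10³ MPa × 23.8×10⁻⁶ × 175.5 = 306 MPa (compressive).
Compare to σ_y = 479 MPa: σ < σ_y, so it does not yield.

does not yield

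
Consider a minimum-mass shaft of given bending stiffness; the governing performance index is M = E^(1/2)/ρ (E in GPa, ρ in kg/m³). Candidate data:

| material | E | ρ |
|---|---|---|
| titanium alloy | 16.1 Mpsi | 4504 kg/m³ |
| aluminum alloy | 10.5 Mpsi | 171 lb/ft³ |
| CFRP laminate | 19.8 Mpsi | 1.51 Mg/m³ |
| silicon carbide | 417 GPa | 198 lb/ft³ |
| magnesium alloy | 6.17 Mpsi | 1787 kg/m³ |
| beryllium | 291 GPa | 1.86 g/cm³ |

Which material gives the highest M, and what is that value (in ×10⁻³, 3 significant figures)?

beryllium, M = 9.17×10⁻³

After converting to SI:
  titanium alloy: E = 111.0 GPa, ρ = 4504 kg/m³
  aluminum alloy: E = 72.39 GPa, ρ = 2739 kg/m³
  CFRP laminate: E = 136.5 GPa, ρ = 1510 kg/m³
  silicon carbide: E = 417.0 GPa, ρ = 3172 kg/m³
  magnesium alloy: E = 42.54 GPa, ρ = 1787 kg/m³
  beryllium: E = 291.0 GPa, ρ = 1860 kg/m³
  beryllium: M = 9.17×10⁻³
  CFRP laminate: M = 7.74×10⁻³
  silicon carbide: M = 6.44×10⁻³
  magnesium alloy: M = 3.65×10⁻³
  aluminum alloy: M = 3.11×10⁻³
  titanium alloy: M = 2.34×10⁻³
Beryllium ranks first.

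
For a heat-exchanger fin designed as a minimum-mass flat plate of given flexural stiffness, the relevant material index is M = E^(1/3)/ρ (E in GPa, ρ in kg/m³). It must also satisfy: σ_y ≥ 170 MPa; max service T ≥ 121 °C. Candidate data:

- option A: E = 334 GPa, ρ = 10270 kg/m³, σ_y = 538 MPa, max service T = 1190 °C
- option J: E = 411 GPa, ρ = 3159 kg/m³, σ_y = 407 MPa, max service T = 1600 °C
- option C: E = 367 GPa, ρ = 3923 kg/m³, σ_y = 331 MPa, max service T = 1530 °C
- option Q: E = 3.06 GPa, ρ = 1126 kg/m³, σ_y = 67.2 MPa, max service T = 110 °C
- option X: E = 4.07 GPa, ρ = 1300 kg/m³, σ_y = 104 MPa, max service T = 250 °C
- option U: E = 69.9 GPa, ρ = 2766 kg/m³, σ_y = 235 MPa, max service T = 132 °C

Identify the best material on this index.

Screen on constraints: σ_y ≥ 170 MPa; max service T ≥ 121 °C. Survivors: option A, option J, option C, option U.
Evaluate M for each candidate:
  option J: M = 2.35×10⁻³
  option C: M = 1.83×10⁻³
  option U: M = 1.49×10⁻³
  option A: M = 0.676×10⁻³
Highest index: option J.

option J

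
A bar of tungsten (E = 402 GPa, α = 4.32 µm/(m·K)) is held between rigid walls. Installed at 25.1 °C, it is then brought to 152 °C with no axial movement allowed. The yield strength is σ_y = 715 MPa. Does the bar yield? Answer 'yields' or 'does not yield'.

does not yield

ΔT = 126.9 K. Constrained thermal stress σ = E·α·ΔT = 402.0×10³ MPa × 4.32×10⁻⁶ × 126.9 = 220 MPa (compressive).
Compare to σ_y = 715 MPa: σ < σ_y, so it does not yield.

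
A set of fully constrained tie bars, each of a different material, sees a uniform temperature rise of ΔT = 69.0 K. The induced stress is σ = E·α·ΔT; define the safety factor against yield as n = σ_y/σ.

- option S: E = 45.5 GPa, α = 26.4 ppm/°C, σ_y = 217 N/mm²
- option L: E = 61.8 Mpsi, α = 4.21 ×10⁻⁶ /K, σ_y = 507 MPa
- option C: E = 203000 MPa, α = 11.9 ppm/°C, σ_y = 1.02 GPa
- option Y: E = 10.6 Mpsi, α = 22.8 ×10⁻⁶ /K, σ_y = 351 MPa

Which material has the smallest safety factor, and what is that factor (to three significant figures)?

Per material, after unit conversion:
  option S: E = 45.50, α = 26.4, σ_y = 217.0 → σ = 82.9 MPa, n = 2.62
  option L: E = 426.1, α = 4.21, σ_y = 507.0 → σ = 124 MPa, n = 4.10
  option C: E = 203.0, α = 11.9, σ_y = 1020 → σ = 167 MPa, n = 6.12
  option Y: E = 73.08, α = 22.8, σ_y = 351.0 → σ = 115 MPa, n = 3.05
Option S has the lowest safety factor, n = 2.62.

option S, n = 2.62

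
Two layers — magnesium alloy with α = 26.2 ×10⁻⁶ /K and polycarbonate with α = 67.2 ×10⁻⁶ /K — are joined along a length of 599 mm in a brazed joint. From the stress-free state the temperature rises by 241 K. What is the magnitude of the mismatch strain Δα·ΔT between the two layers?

Δα = |26.2 − 67.2|×10⁻⁶/K = 41.0×10⁻⁶/K.
Mismatch strain = Δα·ΔT = 41.0×10⁻⁶ × 241.0 = 9.88×10⁻³.

9.88×10⁻³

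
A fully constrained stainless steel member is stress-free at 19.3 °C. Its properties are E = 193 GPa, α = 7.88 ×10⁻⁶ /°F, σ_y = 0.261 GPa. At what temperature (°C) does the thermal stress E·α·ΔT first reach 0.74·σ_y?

α = 7.88×10⁻⁶/°F × 9/5 = 14.2×10⁻⁶/K.
σ_y = 0.261 GPa = 261.0 MPa.
E·α·ΔT = 193.1 MPa ⇒ ΔT = 193.1 / (193.0×10³ × 14.2×10⁻⁶) = 70.55 K.
T = 19.3 + 70.55 = 89.85 °C.

89.9 °C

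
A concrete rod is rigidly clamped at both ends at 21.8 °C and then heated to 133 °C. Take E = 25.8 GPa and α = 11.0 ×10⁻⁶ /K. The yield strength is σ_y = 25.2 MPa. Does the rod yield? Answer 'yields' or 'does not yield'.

yields

ΔT = 111.2 K. Constrained thermal stress σ = E·α·ΔT = 25.80×10³ MPa × 11.0×10⁻⁶ × 111.2 = 31.6 MPa (compressive).
Compare to σ_y = 25.2 MPa: σ ≥ σ_y, so it yields.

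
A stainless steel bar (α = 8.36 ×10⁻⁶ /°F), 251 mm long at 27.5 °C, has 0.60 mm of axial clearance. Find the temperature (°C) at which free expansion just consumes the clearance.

186 °C

α = 8.36×10⁻⁶/°F × 9/5 = 15.0×10⁻⁶/K.
α·L₀·ΔT = 0.6 mm ⇒ ΔT = 0.6 / (15.0×10⁻⁶ × 251.0) = 158.9 K.
T = 27.5 + 158.9 = 186.4 °C.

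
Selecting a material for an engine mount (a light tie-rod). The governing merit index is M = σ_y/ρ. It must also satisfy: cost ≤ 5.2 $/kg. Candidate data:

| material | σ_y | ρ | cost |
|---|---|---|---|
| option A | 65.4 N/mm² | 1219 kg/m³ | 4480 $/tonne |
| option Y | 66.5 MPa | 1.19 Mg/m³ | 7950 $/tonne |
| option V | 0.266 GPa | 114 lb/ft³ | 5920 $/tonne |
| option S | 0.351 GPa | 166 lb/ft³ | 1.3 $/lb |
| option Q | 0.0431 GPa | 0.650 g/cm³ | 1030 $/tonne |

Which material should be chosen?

Screen on constraints: cost ≤ 5.2 $/kg. Survivors: option A, option S, option Q.
Normalizing units and computing the index:
  option A: σ_y = 65.40 MPa, ρ = 1219 kg/m³
  option S: σ_y = 351.0 MPa, ρ = 2659 kg/m³
  option Q: σ_y = 43.10 MPa, ρ = 650.0 kg/m³
  option S: M = 132 kN·m/kg
  option Q: M = 66.3 kN·m/kg
  option A: M = 53.7 kN·m/kg
Option S ranks first.

option S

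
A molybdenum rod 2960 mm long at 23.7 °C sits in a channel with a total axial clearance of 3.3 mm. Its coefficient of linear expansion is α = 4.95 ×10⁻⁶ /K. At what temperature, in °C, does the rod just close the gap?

249 °C

α·L₀·ΔT = 3.3 mm ⇒ ΔT = 3.3 / (4.95×10⁻⁶ × 2960.0) = 225.2 K.
T = 23.7 + 225.2 = 248.9 °C.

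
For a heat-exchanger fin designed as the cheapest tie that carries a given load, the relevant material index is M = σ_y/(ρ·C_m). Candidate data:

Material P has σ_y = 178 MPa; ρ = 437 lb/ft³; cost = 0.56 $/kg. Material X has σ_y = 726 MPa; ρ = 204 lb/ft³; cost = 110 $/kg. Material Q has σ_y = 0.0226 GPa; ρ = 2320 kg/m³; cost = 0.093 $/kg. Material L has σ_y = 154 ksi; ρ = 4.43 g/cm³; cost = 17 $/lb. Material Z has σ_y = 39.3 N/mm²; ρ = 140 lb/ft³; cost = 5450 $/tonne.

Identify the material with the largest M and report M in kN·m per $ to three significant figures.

After converting to SI:
  material P: σ_y = 178.0 MPa, ρ = 7000 kg/m³, cost = 0.5600 $/kg
  material X: σ_y = 726.0 MPa, ρ = 3268 kg/m³, cost = 110.0 $/kg
  material Q: σ_y = 22.60 MPa, ρ = 2320 kg/m³, cost = 0.09300 $/kg
  material L: σ_y = 1062 MPa, ρ = 4430 kg/m³, cost = 37.48 $/kg
  material Z: σ_y = 39.30 MPa, ρ = 2243 kg/m³, cost = 5.450 $/kg
  material Q: M = 105 kN·m per $
  material P: M = 45.4 kN·m per $
  material L: M = 6.40 kN·m per $
  material Z: M = 3.22 kN·m per $
  material X: M = 2.02 kN·m per $
Material Q has the largest M.

material Q, M = 105 kN·m per $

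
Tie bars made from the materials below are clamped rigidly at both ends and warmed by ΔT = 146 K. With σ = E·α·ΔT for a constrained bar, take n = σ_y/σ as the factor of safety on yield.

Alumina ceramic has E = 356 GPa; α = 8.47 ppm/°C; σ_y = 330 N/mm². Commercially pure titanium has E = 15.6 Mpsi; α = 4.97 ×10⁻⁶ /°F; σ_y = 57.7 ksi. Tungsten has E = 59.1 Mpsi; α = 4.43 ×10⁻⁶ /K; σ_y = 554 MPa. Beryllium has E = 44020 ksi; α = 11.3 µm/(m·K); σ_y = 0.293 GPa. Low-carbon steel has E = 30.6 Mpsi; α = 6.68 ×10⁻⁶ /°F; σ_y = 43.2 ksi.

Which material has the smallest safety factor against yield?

beryllium

With everything in SI (GPa, ×10⁻⁶/K, MPa):
  alumina ceramic: E = 356.0, α = 8.47, σ_y = 330.0 → σ = 440 MPa, n = 0.750
  commercially pure titanium: E = 107.6, α = 8.95, σ_y = 397.8 → σ = 140 MPa, n = 2.83
  tungsten: E = 407.5, α = 4.43, σ_y = 554.0 → σ = 264 MPa, n = 2.10
  beryllium: E = 303.5, α = 11.3, σ_y = 293.0 → σ = 501 MPa, n = 0.585
  low-carbon steel: E = 211.0, α = 12.0, σ_y = 297.9 → σ = 370 MPa, n = 0.804
Beryllium has the lowest safety factor, n = 0.585.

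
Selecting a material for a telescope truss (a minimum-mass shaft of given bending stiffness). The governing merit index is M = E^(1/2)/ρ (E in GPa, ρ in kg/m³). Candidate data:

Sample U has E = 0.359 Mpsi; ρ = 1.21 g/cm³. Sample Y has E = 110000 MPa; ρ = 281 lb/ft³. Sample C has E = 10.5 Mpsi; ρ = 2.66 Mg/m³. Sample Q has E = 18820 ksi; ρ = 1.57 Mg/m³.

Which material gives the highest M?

sample Q

After converting to SI:
  sample U: E = 2.475 GPa, ρ = 1210 kg/m³
  sample Y: E = 110.0 GPa, ρ = 4501 kg/m³
  sample C: E = 72.39 GPa, ρ = 2660 kg/m³
  sample Q: E = 129.8 GPa, ρ = 1570 kg/m³
  sample Q: M = 7.26×10⁻³
  sample C: M = 3.20×10⁻³
  sample Y: M = 2.33×10⁻³
  sample U: M = 1.30×10⁻³
Highest index: sample Q.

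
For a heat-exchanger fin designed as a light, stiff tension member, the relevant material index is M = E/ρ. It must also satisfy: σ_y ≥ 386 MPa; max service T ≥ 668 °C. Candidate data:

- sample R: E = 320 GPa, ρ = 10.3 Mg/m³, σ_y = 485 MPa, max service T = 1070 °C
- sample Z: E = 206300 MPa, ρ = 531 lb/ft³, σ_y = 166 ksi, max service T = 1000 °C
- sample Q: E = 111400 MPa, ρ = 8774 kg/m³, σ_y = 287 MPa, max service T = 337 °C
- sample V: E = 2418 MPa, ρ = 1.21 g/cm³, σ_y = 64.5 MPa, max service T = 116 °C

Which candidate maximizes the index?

Screen on constraints: σ_y ≥ 386 MPa; max service T ≥ 668 °C. Survivors: sample R, sample Z.
Normalizing units and computing the index:
  sample R: E = 320.0 GPa, ρ = 10300 kg/m³
  sample Z: E = 206.3 GPa, ρ = 8506 kg/m³
  sample R: M = 31.1 MN·m/kg
  sample Z: M = 24.3 MN·m/kg
Highest index: sample R.

sample R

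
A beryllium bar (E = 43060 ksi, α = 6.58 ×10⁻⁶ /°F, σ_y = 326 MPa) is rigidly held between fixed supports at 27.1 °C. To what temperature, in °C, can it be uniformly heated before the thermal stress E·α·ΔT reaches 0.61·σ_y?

83.7 °C

E = 43060 ksi = 296.9 GPa.
α = 6.58×10⁻⁶/°F × 9/5 = 11.8×10⁻⁶/K.
E·α·ΔT = 198.9 MPa ⇒ ΔT = 198.9 / (296.9×10³ × 11.8×10⁻⁶) = 56.55 K.
T = 27.1 + 56.55 = 83.65 °C.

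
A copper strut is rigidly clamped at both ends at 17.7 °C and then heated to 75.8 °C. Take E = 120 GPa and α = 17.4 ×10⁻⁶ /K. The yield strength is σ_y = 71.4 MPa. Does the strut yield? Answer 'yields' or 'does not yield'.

ΔT = 58.10 K. Constrained thermal stress σ = E·α·ΔT = 120.0×10³ MPa × 17.4×10⁻⁶ × 58.10 = 121 MPa (compressive).
Compare to σ_y = 71.4 MPa: σ ≥ σ_y, so it yields.

yields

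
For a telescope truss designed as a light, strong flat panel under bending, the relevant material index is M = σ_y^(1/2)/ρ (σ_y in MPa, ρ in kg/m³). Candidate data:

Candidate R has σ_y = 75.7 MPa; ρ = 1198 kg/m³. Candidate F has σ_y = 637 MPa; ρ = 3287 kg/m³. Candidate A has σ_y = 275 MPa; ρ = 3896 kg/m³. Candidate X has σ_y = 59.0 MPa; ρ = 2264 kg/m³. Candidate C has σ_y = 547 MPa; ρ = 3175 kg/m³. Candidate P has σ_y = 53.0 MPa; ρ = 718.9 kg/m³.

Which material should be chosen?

Evaluate M for each candidate:
  candidate P: M = 10.1×10⁻³
  candidate F: M = 7.68×10⁻³
  candidate C: M = 7.37×10⁻³
  candidate R: M = 7.26×10⁻³
  candidate A: M = 4.26×10⁻³
  candidate X: M = 3.39×10⁻³
Candidate P has the largest M.

candidate P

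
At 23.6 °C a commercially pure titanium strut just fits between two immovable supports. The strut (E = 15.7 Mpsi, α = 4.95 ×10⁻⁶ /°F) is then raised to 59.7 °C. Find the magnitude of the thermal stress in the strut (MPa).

E = 15.7 Mpsi = 108.2 GPa.
α = 4.95×10⁻⁶/°F × 9/5 = 8.91×10⁻⁶/K.
ΔT = 36.10 K. Constrained thermal stress σ = E·α·ΔT = 108.2×10³ MPa × 8.91×10⁻⁶ × 36.10 = 34.8 MPa (compressive).

34.8 MPa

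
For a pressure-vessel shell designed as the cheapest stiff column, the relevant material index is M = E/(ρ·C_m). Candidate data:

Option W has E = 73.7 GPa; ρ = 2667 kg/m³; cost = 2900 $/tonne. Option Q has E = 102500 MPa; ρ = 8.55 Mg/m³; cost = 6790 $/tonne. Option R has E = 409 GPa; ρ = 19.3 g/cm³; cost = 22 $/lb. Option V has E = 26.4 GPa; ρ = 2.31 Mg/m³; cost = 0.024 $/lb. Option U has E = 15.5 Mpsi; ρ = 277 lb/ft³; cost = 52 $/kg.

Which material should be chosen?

Convert each candidate to consistent units, then evaluate M:
  option W: E = 73.70 GPa, ρ = 2667 kg/m³, cost = 2.900 $/kg
  option Q: E = 102.5 GPa, ρ = 8550 kg/m³, cost = 6.790 $/kg
  option R: E = 409.0 GPa, ρ = 19300 kg/m³, cost = 48.50 $/kg
  option V: E = 26.40 GPa, ρ = 2310 kg/m³, cost = 0.05291 $/kg
  option U: E = 106.9 GPa, ρ = 4437 kg/m³, cost = 52.00 $/kg
  option V: M = 216 MN·m per $
  option W: M = 9.53 MN·m per $
  option Q: M = 1.77 MN·m per $
  option U: M = 0.463 MN·m per $
  option R: M = 0.437 MN·m per $
The maximum is for option V.

option V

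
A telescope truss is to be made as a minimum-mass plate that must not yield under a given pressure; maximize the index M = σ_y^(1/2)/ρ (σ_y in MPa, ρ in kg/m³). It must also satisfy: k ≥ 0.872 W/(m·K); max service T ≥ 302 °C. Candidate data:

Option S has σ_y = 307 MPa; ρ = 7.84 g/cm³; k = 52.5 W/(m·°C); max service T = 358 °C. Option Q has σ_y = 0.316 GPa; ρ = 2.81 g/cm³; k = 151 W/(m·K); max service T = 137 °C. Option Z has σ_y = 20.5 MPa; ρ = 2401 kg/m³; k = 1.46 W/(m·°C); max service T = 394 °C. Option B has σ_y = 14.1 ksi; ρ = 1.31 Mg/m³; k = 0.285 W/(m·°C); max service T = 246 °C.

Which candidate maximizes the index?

Screen on constraints: k ≥ 0.872 W/(m·K); max service T ≥ 302 °C. Survivors: option S, option Z.
After converting to SI:
  option S: σ_y = 307.0 MPa, ρ = 7840 kg/m³
  option Z: σ_y = 20.50 MPa, ρ = 2401 kg/m³
  option S: M = 2.23×10⁻³
  option Z: M = 1.89×10⁻³
Option S has the largest M.

option S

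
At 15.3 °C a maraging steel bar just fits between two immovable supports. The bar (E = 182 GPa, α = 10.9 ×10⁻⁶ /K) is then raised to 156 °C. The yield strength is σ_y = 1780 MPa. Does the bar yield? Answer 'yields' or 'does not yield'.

ΔT = 140.7 K. Constrained thermal stress σ = E·α·ΔT = 182.0×10³ MPa × 10.9×10⁻⁶ × 140.7 = 279 MPa (compressive).
Compare to σ_y = 1780 MPa: σ < σ_y, so it does not yield.

does not yield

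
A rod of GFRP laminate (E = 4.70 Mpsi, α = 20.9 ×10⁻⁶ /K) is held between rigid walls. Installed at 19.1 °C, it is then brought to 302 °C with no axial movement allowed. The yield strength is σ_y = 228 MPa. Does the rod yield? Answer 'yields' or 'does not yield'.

does not yield

E = 4.70 Mpsi = 32.41 GPa.
ΔT = 282.9 K. Constrained thermal stress σ = E·α·ΔT = 32.41×10³ MPa × 20.9×10⁻⁶ × 282.9 = 192 MPa (compressive).
Compare to σ_y = 228 MPa: σ < σ_y, so it does not yield.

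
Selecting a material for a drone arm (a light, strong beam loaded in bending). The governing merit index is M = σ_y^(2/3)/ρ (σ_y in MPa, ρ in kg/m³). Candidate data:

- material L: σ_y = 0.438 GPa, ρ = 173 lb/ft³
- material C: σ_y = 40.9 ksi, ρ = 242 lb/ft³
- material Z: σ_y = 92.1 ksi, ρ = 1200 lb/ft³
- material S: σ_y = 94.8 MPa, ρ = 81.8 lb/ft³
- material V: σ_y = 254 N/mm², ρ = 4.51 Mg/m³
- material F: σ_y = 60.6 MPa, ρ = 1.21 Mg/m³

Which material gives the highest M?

In SI units:
  material L: σ_y = 438.0 MPa, ρ = 2771 kg/m³
  material C: σ_y = 282.0 MPa, ρ = 3876 kg/m³
  material Z: σ_y = 635.0 MPa, ρ = 19220 kg/m³
  material S: σ_y = 94.80 MPa, ρ = 1310 kg/m³
  material V: σ_y = 254.0 MPa, ρ = 4510 kg/m³
  material F: σ_y = 60.60 MPa, ρ = 1210 kg/m³
  material L: M = 20.8×10⁻³
  material S: M = 15.9×10⁻³
  material F: M = 12.8×10⁻³
  material C: M = 11.1×10⁻³
  material V: M = 8.89×10⁻³
  material Z: M = 3.84×10⁻³
Material L ranks first.

material L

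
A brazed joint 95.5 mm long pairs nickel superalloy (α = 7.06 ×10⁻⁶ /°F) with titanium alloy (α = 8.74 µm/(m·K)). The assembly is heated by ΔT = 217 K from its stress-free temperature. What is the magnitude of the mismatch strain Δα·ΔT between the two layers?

nickel superalloy: α = 7.06×10⁻⁶/°F × 9/5 = 12.7×10⁻⁶/K.
Δα = |12.7 − 8.74|×10⁻⁶/K = 3.97×10⁻⁶/K.
Mismatch strain = Δα·ΔT = 3.97×10⁻⁶ × 217.0 = 8.61×10⁻⁴.

8.61×10⁻⁴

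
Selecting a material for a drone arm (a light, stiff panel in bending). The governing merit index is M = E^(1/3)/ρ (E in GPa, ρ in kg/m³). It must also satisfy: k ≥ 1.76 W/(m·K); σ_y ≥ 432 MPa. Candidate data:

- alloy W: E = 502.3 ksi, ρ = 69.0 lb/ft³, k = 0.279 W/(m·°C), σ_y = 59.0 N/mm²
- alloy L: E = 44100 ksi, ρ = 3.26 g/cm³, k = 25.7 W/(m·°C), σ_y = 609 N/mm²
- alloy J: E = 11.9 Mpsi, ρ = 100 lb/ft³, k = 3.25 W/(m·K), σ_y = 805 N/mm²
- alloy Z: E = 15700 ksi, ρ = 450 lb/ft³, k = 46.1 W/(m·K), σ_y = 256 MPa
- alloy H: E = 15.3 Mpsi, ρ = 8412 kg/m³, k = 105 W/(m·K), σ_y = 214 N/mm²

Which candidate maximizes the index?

Screen on constraints: k ≥ 1.76 W/(m·K); σ_y ≥ 432 MPa. Survivors: alloy L, alloy J.
Convert each candidate to consistent units, then evaluate M:
  alloy L: E = 304.1 GPa, ρ = 3260 kg/m³
  alloy J: E = 82.05 GPa, ρ = 1602 kg/m³
  alloy J: M = 2.71×10⁻³
  alloy L: M = 2.06×10⁻³
Alloy J ranks first.

alloy J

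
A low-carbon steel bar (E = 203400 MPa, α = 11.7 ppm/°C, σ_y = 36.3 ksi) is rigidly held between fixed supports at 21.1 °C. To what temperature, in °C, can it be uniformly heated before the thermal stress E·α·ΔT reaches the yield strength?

E = 203400 MPa = 203.4 GPa.
σ_y = 36.3 ksi = 250.3 MPa.
E·α·ΔT = 250.3 MPa ⇒ ΔT = 250.3 / (203.4×10³ × 11.7×10⁻⁶) = 105.2 K.
T = 21.1 + 105.2 = 126.3 °C.

126 °C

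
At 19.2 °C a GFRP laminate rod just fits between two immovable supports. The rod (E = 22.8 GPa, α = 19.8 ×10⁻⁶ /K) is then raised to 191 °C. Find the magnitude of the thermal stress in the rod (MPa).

77.6 MPa

ΔT = 171.8 K. Constrained thermal stress σ = E·α·ΔT = 22.80×10³ MPa × 19.8×10⁻⁶ × 171.8 = 77.6 MPa (compressive).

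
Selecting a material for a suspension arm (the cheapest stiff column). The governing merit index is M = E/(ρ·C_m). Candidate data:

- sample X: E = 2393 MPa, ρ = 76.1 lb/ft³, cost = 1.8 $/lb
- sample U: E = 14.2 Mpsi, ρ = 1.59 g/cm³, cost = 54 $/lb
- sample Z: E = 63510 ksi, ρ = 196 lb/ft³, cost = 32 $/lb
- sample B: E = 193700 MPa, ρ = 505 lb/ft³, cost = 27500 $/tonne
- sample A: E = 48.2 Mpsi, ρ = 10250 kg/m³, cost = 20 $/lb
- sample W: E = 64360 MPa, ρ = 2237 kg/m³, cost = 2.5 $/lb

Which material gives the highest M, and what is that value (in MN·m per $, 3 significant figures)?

sample W, M = 5.22 MN·m per $

In SI units:
  sample X: E = 2.393 GPa, ρ = 1219 kg/m³, cost = 3.968 $/kg
  sample U: E = 97.91 GPa, ρ = 1590 kg/m³, cost = 119.0 $/kg
  sample Z: E = 437.9 GPa, ρ = 3140 kg/m³, cost = 70.55 $/kg
  sample B: E = 193.7 GPa, ρ = 8089 kg/m³, cost = 27.50 $/kg
  sample A: E = 332.3 GPa, ρ = 10250 kg/m³, cost = 44.09 $/kg
  sample W: E = 64.36 GPa, ρ = 2237 kg/m³, cost = 5.511 $/kg
  sample W: M = 5.22 MN·m per $
  sample Z: M = 1.98 MN·m per $
  sample B: M = 0.871 MN·m per $
  sample A: M = 0.735 MN·m per $
  sample U: M = 0.517 MN·m per $
  sample X: M = 0.495 MN·m per $
Sample W ranks first.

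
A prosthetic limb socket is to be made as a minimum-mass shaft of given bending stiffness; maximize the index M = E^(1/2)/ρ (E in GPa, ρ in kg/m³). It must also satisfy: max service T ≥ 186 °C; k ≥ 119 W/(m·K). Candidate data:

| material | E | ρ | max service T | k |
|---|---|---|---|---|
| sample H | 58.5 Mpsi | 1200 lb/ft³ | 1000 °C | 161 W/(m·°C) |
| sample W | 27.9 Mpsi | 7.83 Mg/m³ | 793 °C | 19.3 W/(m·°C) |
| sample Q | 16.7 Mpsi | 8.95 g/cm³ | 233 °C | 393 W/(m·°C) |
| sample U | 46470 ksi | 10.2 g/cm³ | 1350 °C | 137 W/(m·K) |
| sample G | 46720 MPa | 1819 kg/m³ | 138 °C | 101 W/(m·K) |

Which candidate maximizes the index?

sample U

Screen on constraints: max service T ≥ 186 °C; k ≥ 119 W/(m·K). Survivors: sample H, sample Q, sample U.
Convert each candidate to consistent units, then evaluate M:
  sample H: E = 403.3 GPa, ρ = 19220 kg/m³
  sample Q: E = 115.1 GPa, ρ = 8950 kg/m³
  sample U: E = 320.4 GPa, ρ = 10200 kg/m³
  sample U: M = 1.75×10⁻³
  sample Q: M = 1.20×10⁻³
  sample H: M = 1.04×10⁻³
Highest index: sample U.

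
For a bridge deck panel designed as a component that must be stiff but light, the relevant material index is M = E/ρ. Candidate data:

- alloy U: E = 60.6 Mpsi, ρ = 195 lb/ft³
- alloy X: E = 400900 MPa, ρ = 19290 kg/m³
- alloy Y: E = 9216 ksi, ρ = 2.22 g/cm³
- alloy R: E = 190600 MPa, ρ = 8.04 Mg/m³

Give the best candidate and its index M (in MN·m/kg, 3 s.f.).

alloy U, M = 134 MN·m/kg

In SI units:
  alloy U: E = 417.8 GPa, ρ = 3124 kg/m³
  alloy X: E = 400.9 GPa, ρ = 19290 kg/m³
  alloy Y: E = 63.54 GPa, ρ = 2220 kg/m³
  alloy R: E = 190.6 GPa, ρ = 8040 kg/m³
  alloy U: M = 134 MN·m/kg
  alloy Y: M = 28.6 MN·m/kg
  alloy R: M = 23.7 MN·m/kg
  alloy X: M = 20.8 MN·m/kg
The maximum is for alloy U.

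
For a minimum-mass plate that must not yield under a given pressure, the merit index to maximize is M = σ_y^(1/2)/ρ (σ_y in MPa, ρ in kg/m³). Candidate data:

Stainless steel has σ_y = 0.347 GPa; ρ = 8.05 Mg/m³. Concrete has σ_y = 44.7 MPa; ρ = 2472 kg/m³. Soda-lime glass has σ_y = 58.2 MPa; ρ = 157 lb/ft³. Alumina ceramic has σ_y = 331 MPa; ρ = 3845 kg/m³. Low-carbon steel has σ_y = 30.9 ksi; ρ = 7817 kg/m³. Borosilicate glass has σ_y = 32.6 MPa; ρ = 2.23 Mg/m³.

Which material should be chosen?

In SI units:
  stainless steel: σ_y = 347.0 MPa, ρ = 8050 kg/m³
  concrete: σ_y = 44.70 MPa, ρ = 2472 kg/m³
  soda-lime glass: σ_y = 58.20 MPa, ρ = 2515 kg/m³
  alumina ceramic: σ_y = 331.0 MPa, ρ = 3845 kg/m³
  low-carbon steel: σ_y = 213.0 MPa, ρ = 7817 kg/m³
  borosilicate glass: σ_y = 32.60 MPa, ρ = 2230 kg/m³
  alumina ceramic: M = 4.73×10⁻³
  soda-lime glass: M = 3.03×10⁻³
  concrete: M = 2.70×10⁻³
  borosilicate glass: M = 2.56×10⁻³
  stainless steel: M = 2.31×10⁻³
  low-carbon steel: M = 1.87×10⁻³
The maximum is for alumina ceramic.

alumina ceramic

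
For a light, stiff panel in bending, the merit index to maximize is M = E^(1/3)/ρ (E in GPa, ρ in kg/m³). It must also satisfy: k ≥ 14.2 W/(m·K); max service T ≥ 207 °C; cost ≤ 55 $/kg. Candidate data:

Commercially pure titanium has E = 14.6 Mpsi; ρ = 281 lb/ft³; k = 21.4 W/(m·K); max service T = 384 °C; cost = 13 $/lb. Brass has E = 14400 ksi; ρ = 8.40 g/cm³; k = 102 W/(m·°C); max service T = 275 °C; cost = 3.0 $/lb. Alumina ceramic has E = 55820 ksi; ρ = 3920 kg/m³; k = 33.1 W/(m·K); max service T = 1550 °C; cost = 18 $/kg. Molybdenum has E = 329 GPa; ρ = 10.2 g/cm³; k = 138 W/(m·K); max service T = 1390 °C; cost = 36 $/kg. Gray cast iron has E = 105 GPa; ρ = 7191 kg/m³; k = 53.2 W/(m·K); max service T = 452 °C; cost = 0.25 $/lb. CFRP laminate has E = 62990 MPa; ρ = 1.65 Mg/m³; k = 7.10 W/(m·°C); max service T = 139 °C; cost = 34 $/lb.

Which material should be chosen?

alumina ceramic

Screen on constraints: k ≥ 14.2 W/(m·K); max service T ≥ 207 °C; cost ≤ 55 $/kg. Survivors: commercially pure titanium, brass, alumina ceramic, molybdenum, gray cast iron.
Putting every candidate on a common basis:
  commercially pure titanium: E = 100.7 GPa, ρ = 4501 kg/m³
  brass: E = 99.28 GPa, ρ = 8400 kg/m³
  alumina ceramic: E = 384.9 GPa, ρ = 3920 kg/m³
  molybdenum: E = 329.0 GPa, ρ = 10200 kg/m³
  gray cast iron: E = 105.0 GPa, ρ = 7191 kg/m³
  alumina ceramic: M = 1.86×10⁻³
  commercially pure titanium: M = 1.03×10⁻³
  molybdenum: M = 0.677×10⁻³
  gray cast iron: M = 0.656×10⁻³
  brass: M = 0.551×10⁻³
Highest index: alumina ceramic.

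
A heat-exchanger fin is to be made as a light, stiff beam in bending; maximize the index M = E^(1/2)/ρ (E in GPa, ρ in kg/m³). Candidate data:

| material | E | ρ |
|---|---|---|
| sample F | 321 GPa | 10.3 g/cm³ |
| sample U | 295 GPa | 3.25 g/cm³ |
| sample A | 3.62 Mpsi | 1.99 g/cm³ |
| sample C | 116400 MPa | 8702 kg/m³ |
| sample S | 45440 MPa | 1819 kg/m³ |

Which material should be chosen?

Convert each candidate to consistent units, then evaluate M:
  sample F: E = 321.0 GPa, ρ = 10300 kg/m³
  sample U: E = 295.0 GPa, ρ = 3250 kg/m³
  sample A: E = 24.96 GPa, ρ = 1990 kg/m³
  sample C: E = 116.4 GPa, ρ = 8702 kg/m³
  sample S: E = 45.44 GPa, ρ = 1819 kg/m³
  sample U: M = 5.28×10⁻³
  sample S: M = 3.71×10⁻³
  sample A: M = 2.51×10⁻³
  sample F: M = 1.74×10⁻³
  sample C: M = 1.24×10⁻³
Sample U has the largest M.

sample U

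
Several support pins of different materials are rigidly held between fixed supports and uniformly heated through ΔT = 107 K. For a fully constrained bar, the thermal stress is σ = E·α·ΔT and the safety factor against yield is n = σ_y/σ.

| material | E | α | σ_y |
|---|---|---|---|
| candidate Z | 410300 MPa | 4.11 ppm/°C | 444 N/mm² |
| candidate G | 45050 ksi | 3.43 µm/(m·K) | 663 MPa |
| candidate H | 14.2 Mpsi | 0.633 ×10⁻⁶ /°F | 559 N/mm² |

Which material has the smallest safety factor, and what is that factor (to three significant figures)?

Per material, after unit conversion:
  candidate Z: E = 410.3, α = 4.11, σ_y = 444.0 → σ = 180 MPa, n = 2.46
  candidate G: E = 310.6, α = 3.43, σ_y = 663.0 → σ = 114 MPa, n = 5.82
  candidate H: E = 97.91, α = 1.14, σ_y = 559.0 → σ = 11.9 MPa, n = 46.8
Smallest n: candidate Z with n = 2.46.

candidate Z, n = 2.46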